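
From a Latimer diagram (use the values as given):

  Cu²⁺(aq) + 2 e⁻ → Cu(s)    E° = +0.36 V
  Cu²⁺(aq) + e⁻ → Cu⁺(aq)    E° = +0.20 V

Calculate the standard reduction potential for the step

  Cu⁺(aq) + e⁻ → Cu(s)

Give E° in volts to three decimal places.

Sequential free energies add, so n₃E°₃ = n₁E°₁ + n₂E°₂.
With n₃ = 2, and the known step contributing 1×(+0.20) V, the unknown satisfies 1·E° = 2×(+0.36) − 1×(+0.20) = +0.520.
E° = +0.520 / 1 = +0.520 V.

+0.520 V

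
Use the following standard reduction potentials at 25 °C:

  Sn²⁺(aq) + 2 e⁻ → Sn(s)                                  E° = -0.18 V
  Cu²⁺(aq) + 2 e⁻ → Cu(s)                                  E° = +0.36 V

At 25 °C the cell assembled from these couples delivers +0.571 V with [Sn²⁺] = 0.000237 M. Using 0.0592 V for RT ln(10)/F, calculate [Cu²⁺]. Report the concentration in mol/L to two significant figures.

Cu²⁺/Cu is the cathode, Sn²⁺/Sn the anode: E°cell = +0.54 V, n = 2.
Overall reaction: Cu²⁺(aq) + Sn(s) → Cu(s) + Sn²⁺(aq); Q = [Sn²⁺]^1/[Cu²⁺]^1.
From E = E° − (0.0592/n) log Q: log Q = (E° − E)·n/0.0592 = (+0.54 − (+0.571))·2/0.0592 = -1.0473.
So 1·log[Cu²⁺] = 1·log(0.000237) − log Q = -3.6253 − (-1.0473) = -2.5780; [Cu²⁺] = 10^(-2.5780) ≈ 0.0026 M.

0.0026 M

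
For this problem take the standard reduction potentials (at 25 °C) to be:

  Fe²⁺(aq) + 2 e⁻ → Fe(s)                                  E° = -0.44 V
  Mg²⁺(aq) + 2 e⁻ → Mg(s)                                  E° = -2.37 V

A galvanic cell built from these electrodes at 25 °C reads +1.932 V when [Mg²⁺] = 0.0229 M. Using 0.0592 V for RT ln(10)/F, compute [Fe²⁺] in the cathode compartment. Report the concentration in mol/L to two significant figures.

Fe²⁺/Fe is the cathode, Mg²⁺/Mg the anode: E°cell = +1.93 V, n = 2.
Overall reaction: Fe²⁺(aq) + Mg(s) → Fe(s) + Mg²⁺(aq); Q = [Mg²⁺]^1/[Fe²⁺]^1.
From E = E° − (0.0592/n) log Q: log Q = (E° − E)·n/0.0592 = (+1.93 − (+1.932))·2/0.0592 = -0.0676.
So 1·log[Fe²⁺] = 1·log(0.0229) − log Q = -1.6402 − (-0.0676) = -1.5726; [Fe²⁺] = 10^(-1.5726) ≈ 0.027 M.

0.027 M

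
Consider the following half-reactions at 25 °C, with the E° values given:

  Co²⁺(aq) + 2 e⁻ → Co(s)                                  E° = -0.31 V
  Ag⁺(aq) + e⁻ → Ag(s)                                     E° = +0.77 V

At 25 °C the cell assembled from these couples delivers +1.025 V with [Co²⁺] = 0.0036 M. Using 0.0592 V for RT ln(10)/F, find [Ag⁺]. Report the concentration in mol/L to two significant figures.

Ag⁺/Ag is the cathode, Co²⁺/Co the anode: E°cell = +1.08 V, n = 2.
Overall reaction: 2 Ag⁺(aq) + Co(s) → 2 Ag(s) + Co²⁺(aq); Q = [Co²⁺]^1/[Ag⁺]^2.
From E = E° − (0.0592/n) log Q: log Q = (E° − E)·n/0.0592 = (+1.08 − (+1.025))·2/0.0592 = 1.8581.
So 2·log[Ag⁺] = 1·log(0.0036) − log Q = -2.4437 − (1.8581) = -4.3018; log[Ag⁺] = -4.3018 / 2 = -2.1509; [Ag⁺] = 10^(-2.1509) ≈ 0.0071 M.

0.0071 M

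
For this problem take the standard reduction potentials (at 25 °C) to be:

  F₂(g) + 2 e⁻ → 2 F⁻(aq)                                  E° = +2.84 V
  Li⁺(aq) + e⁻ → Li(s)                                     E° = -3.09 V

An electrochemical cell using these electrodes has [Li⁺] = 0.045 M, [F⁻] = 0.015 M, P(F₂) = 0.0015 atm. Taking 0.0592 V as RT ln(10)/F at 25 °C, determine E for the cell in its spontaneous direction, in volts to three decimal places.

F₂/F⁻ is the cathode (higher E°), Li⁺/Li the anode: E°cell = +2.84 − (-3.09) = +5.93 V, n = 2.
Overall: F₂(g) + 2 Li(s) → 2 F⁻(aq) + 2 Li⁺(aq)
Q = [F⁻]^2·[Li⁺]^2 / (P(F₂)); log Q = -3.517.
E = E° − (0.0592/n) log Q = +5.93 − (0.0592/2)(-3.517) = +6.034 V.

+6.034 V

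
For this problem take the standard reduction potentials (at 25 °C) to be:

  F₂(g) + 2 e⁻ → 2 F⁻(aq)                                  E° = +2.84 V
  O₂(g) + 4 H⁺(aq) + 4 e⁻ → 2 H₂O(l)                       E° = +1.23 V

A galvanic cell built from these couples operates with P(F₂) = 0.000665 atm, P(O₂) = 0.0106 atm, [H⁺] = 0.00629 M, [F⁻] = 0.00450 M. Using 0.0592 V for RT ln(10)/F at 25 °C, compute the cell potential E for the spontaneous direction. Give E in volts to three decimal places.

+1.814 V

F₂/F⁻ is the cathode (higher E°), O₂/H₂O the anode: E°cell = +2.84 − (+1.23) = +1.61 V, n = 4.
Overall: 2 F₂(g) + 2 H₂O(l) → 4 F⁻(aq) + O₂(g) + 4 H⁺(aq)
Q = [F⁻]^4·P(O₂)·[H⁺]^4 / (P(F₂)^2); log Q = -13.813.
E = E° − (0.0592/n) log Q = +1.61 − (0.0592/4)(-13.813) = +1.814 V.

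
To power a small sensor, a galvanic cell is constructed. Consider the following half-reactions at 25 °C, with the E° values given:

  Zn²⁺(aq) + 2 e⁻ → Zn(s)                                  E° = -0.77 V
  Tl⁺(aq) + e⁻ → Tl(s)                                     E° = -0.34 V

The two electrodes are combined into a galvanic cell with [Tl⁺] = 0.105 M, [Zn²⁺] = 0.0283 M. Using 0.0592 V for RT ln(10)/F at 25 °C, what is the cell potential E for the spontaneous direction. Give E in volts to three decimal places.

+0.418 V

Tl⁺/Tl is the cathode (higher E°), Zn²⁺/Zn the anode: E°cell = -0.34 − (-0.77) = +0.43 V, n = 2.
Overall: 2 Tl⁺(aq) + Zn(s) → 2 Tl(s) + Zn²⁺(aq)
Q = [Zn²⁺] / ([Tl⁺]^2); log Q = 0.409.
E = E° − (0.0592/n) log Q = +0.43 − (0.0592/2)(0.409) = +0.418 V.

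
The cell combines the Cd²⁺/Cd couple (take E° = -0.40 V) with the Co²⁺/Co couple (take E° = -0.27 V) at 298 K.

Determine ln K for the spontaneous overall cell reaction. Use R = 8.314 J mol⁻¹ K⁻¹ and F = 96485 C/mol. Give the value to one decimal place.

Cathode: Co²⁺/Co; anode: Cd²⁺/Cd. E°cell = (-0.27) − (-0.40) = +0.13 V, with n = 2.
ΔG° = −nFE° = −RT ln K, so ln K = nFE°/(RT) = (2)(96485)(+0.13) / ((8.314)(298)) = 10.125.

10.1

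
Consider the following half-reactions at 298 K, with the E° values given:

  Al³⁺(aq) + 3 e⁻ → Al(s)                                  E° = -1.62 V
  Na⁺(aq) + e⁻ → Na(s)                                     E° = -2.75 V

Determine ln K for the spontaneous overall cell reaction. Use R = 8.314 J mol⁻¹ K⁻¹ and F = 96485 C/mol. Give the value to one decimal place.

Cathode: Al³⁺/Al; anode: Na⁺/Na. E°cell = (-1.62) − (-2.75) = +1.13 V, with n = 3.
ΔG° = −nFE° = −RT ln K, so ln K = nFE°/(RT) = (3)(96485)(+1.13) / ((8.314)(298)) = 132.018.

132.0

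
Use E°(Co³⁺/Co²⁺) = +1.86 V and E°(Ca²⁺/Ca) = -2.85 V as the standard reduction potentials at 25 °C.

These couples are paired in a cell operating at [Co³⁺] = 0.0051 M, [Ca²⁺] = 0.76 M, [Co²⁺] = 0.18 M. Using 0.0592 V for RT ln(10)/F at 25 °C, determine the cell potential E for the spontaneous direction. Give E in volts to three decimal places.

Co³⁺/Co²⁺ is the cathode (higher E°), Ca²⁺/Ca the anode: E°cell = +1.86 − (-2.85) = +4.71 V, n = 2.
Overall: 2 Co³⁺(aq) + Ca(s) → 2 Co²⁺(aq) + Ca²⁺(aq)
Q = [Co²⁺]^2·[Ca²⁺] / ([Co³⁺]^2); log Q = 2.976.
E = E° − (0.0592/n) log Q = +4.71 − (0.0592/2)(2.976) = +4.622 V.

+4.622 V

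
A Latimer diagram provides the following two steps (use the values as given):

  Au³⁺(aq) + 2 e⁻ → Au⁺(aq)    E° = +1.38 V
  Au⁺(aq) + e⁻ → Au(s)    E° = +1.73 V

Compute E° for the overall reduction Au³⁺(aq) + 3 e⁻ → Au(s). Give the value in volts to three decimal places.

Standard free energies of sequential steps add: ΔG°₃ = ΔG°₁ + ΔG°₂, so n₃E°₃ = n₁E°₁ + n₂E°₂.
E°₃ = (2×+1.38 + 1×+1.73) / 3 = (+4.490) / 3 = +1.497 V.

+1.497 V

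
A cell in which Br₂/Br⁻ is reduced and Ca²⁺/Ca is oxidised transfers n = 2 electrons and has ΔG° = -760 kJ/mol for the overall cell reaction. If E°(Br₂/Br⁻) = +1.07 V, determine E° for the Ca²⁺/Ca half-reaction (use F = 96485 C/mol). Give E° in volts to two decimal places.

E°cell = −ΔG°/(nF) = −(-760×10³)/((2)(96485)) = +3.938 V.
Since Br₂/Br⁻ is the cathode and Ca²⁺/Ca the anode, E°cell = E°(Br₂/Br⁻) − E°(Ca²⁺/Ca).
So E°(Ca²⁺/Ca) = E°(Br₂/Br⁻) − E°cell = (+1.07) − (+3.938) = -2.87 V.

-2.87 V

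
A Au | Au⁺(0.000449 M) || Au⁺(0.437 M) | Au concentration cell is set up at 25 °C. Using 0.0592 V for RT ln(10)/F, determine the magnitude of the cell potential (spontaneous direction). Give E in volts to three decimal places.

For a concentration cell E°cell = 0. The 0.437 M side is the cathode (reduction is favoured where [Au⁺] is higher).
With n = 1, E = −(0.0592/1) log([Au⁺]ₐₙ/[Au⁺]꜀ₐₜ) = −(0.0592/1) log(0.000449/0.437) = −(0.0592/1)(-2.988) = +0.177 V.

+0.177 V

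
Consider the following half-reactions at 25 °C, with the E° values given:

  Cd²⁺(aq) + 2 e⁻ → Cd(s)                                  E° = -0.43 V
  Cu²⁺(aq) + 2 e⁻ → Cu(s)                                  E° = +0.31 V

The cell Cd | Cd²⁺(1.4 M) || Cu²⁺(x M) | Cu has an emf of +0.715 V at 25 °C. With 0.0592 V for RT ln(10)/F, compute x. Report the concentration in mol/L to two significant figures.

0.20 M

Cu²⁺/Cu is the cathode, Cd²⁺/Cd the anode: E°cell = +0.74 V, n = 2.
Overall reaction: Cu²⁺(aq) + Cd(s) → Cu(s) + Cd²⁺(aq); Q = [Cd²⁺]^1/[Cu²⁺]^1.
From E = E° − (0.0592/n) log Q: log Q = (E° − E)·n/0.0592 = (+0.74 − (+0.715))·2/0.0592 = 0.8446.
So 1·log[Cu²⁺] = 1·log(1.4) − log Q = 0.1461 − (0.8446) = -0.6985; [Cu²⁺] = 10^(-0.6985) ≈ 0.20 M.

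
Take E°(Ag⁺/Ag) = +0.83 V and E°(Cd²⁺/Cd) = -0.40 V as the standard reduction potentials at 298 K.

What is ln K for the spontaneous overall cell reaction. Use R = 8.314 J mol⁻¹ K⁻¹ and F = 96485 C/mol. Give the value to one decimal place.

95.8

Cathode: Ag⁺/Ag; anode: Cd²⁺/Cd. E°cell = (+0.83) − (-0.40) = +1.23 V, with n = 2.
ΔG° = −nFE° = −RT ln K, so ln K = nFE°/(RT) = (2)(96485)(+1.23) / ((8.314)(298)) = 95.801.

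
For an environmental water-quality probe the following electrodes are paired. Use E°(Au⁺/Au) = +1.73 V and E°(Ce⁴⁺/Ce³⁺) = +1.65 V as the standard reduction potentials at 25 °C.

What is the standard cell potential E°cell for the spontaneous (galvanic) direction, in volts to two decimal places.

The Au⁺/Au couple has the higher reduction potential, so it is the cathode; Ce⁴⁺/Ce³⁺ is oxidised at the anode.
E°cell = E°(cathode) − E°(anode) = (+1.73) − (+1.65) = +0.08 V.

+0.08 V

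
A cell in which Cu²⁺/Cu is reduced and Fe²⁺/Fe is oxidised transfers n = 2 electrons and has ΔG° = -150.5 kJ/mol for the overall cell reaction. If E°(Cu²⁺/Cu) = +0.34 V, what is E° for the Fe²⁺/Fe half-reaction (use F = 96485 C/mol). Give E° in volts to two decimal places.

-0.44 V

E°cell = −ΔG°/(nF) = −(-150.5×10³)/((2)(96485)) = +0.780 V.
Since Cu²⁺/Cu is the cathode and Fe²⁺/Fe the anode, E°cell = E°(Cu²⁺/Cu) − E°(Fe²⁺/Fe).
So E°(Fe²⁺/Fe) = E°(Cu²⁺/Cu) − E°cell = (+0.34) − (+0.780) = -0.44 V.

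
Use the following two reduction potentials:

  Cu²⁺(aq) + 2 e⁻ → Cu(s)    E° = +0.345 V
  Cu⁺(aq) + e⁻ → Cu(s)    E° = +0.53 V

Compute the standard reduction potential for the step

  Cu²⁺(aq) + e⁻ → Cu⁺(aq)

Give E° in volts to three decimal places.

+0.160 V

Sequential free energies add, so n₃E°₃ = n₁E°₁ + n₂E°₂.
With n₃ = 2, and the known step contributing 1×(+0.53) V, the unknown satisfies 1·E° = 2×(+0.345) − 1×(+0.53) = +0.160.
E° = +0.160 / 1 = +0.160 V.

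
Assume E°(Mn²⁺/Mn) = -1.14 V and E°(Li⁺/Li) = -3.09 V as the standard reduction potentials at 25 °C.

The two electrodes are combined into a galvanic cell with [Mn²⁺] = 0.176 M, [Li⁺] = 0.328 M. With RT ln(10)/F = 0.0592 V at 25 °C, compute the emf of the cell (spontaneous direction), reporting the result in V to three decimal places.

+1.956 V

Mn²⁺/Mn is the cathode (higher E°), Li⁺/Li the anode: E°cell = -1.14 − (-3.09) = +1.95 V, n = 2.
Overall: Mn²⁺(aq) + 2 Li(s) → Mn(s) + 2 Li⁺(aq)
Q = [Li⁺]^2 / ([Mn²⁺]); log Q = -0.214.
E = E° − (0.0592/n) log Q = +1.95 − (0.0592/2)(-0.214) = +1.956 V.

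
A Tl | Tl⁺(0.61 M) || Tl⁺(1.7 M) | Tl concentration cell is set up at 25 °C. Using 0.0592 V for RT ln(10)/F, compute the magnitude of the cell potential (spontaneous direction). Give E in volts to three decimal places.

+0.026 V

For a concentration cell E°cell = 0. The 1.7 M side is the cathode (reduction is favoured where [Tl⁺] is higher).
With n = 1, E = −(0.0592/1) log([Tl⁺]ₐₙ/[Tl⁺]꜀ₐₜ) = −(0.0592/1) log(0.61/1.7) = −(0.0592/1)(-0.445) = +0.026 V.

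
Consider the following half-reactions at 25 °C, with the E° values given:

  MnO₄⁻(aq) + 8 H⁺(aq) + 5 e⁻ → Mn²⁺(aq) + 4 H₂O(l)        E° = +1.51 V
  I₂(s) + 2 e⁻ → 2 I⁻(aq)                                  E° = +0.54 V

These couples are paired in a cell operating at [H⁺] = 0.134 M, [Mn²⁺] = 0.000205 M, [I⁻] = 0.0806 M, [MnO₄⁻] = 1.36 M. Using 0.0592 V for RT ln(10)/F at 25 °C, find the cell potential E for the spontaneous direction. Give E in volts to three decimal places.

+0.868 V

MnO₄⁻/Mn²⁺ is the cathode (higher E°), I₂/I⁻ the anode: E°cell = +1.51 − (+0.54) = +0.97 V, n = 10.
Overall: 2 MnO₄⁻(aq) + 16 H⁺(aq) + 10 I⁻(aq) → 2 Mn²⁺(aq) + 8 H₂O(l) + 5 I₂(s)
Q = [Mn²⁺]^2 / ([MnO₄⁻]^2·[H⁺]^16·[I⁻]^10); log Q = 17.259.
E = E° − (0.0592/n) log Q = +0.97 − (0.0592/10)(17.259) = +0.868 V.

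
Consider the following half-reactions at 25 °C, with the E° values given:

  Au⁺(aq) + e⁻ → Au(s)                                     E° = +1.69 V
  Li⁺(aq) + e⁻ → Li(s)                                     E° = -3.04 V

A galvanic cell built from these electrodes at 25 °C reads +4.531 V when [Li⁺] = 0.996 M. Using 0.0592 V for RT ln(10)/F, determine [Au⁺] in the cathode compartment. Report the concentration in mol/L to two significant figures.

0.00043 M

Au⁺/Au is the cathode, Li⁺/Li the anode: E°cell = +4.73 V, n = 1.
Overall reaction: Au⁺(aq) + Li(s) → Au(s) + Li⁺(aq); Q = [Li⁺]^1/[Au⁺]^1.
From E = E° − (0.0592/n) log Q: log Q = (E° − E)·n/0.0592 = (+4.73 − (+4.531))·1/0.0592 = 3.3615.
So 1·log[Au⁺] = 1·log(0.996) − log Q = -0.0017 − (3.3615) = -3.3632; [Au⁺] = 10^(-3.3632) ≈ 0.00043 M.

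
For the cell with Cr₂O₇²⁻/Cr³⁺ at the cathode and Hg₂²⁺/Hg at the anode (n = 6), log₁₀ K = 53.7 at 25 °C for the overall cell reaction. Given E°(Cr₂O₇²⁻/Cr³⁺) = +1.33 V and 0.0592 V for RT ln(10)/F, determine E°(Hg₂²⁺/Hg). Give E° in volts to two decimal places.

+0.80 V

E°cell = (0.0592/n)·log K = (0.0592/6)(53.7) = +0.530 V.
Since Cr₂O₇²⁻/Cr³⁺ is the cathode and Hg₂²⁺/Hg the anode, E°cell = E°(Cr₂O₇²⁻/Cr³⁺) − E°(Hg₂²⁺/Hg).
So E°(Hg₂²⁺/Hg) = E°(Cr₂O₇²⁻/Cr³⁺) − E°cell = (+1.33) − (+0.530) = +0.80 V.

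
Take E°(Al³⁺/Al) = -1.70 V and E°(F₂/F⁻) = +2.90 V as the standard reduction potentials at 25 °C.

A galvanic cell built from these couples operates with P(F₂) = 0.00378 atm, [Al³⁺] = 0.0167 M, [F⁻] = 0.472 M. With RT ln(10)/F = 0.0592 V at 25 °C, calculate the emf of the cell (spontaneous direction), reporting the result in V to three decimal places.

+4.583 V

F₂/F⁻ is the cathode (higher E°), Al³⁺/Al the anode: E°cell = +2.90 − (-1.70) = +4.60 V, n = 6.
Overall: 3 F₂(g) + 2 Al(s) → 6 F⁻(aq) + 2 Al³⁺(aq)
Q = [F⁻]^6·[Al³⁺]^2 / (P(F₂)^3); log Q = 1.757.
E = E° − (0.0592/n) log Q = +4.60 − (0.0592/6)(1.757) = +4.583 V.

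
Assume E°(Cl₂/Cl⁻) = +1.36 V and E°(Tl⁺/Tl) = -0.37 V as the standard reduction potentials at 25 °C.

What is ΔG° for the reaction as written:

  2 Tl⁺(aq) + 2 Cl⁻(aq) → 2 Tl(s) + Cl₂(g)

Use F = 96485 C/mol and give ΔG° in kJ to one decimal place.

+333.8 kJ

As written, Tl⁺/Tl is reduced (cathode) and Cl₂/Cl⁻ is oxidised (anode), so E°cell = (-0.37) − (+1.36) = -1.73 V.
Balancing electrons gives n = 2.
ΔG° = −nFE° = −(2)(96485)(-1.73) = 333,838 J = +333.8 kJ.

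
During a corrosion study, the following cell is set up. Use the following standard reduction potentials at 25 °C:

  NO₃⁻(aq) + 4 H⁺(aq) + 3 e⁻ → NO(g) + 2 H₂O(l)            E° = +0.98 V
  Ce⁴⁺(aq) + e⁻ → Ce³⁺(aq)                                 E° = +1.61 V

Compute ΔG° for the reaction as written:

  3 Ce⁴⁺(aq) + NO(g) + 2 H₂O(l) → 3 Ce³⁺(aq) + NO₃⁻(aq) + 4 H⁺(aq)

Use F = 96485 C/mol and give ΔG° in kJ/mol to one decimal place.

-182.4 kJ/mol

As written, Ce⁴⁺/Ce³⁺ is reduced (cathode) and NO₃⁻/NO is oxidised (anode), so E°cell = (+1.61) − (+0.98) = +0.63 V.
Balancing electrons gives n = 3.
ΔG° = −nFE° = −(3)(96485)(+0.63) = -182,357 J = -182.4 kJ/mol.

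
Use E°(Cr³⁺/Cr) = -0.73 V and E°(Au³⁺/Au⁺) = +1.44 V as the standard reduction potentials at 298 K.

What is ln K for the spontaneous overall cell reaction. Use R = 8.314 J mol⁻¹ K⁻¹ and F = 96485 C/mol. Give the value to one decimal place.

507.0

Cathode: Au³⁺/Au⁺; anode: Cr³⁺/Cr. E°cell = (+1.44) − (-0.73) = +2.17 V, with n = 6.
ΔG° = −nFE° = −RT ln K, so ln K = nFE°/(RT) = (6)(96485)(+2.17) / ((8.314)(298)) = 507.043.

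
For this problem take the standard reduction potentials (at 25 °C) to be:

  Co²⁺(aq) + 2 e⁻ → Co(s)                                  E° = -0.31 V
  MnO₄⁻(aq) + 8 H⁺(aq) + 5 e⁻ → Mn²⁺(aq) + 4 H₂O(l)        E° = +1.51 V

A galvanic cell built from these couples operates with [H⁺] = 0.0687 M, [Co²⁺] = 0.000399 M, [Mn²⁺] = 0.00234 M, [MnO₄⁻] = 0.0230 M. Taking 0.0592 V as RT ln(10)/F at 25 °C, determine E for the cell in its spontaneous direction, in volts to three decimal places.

MnO₄⁻/Mn²⁺ is the cathode (higher E°), Co²⁺/Co the anode: E°cell = +1.51 − (-0.31) = +1.82 V, n = 10.
Overall: 2 MnO₄⁻(aq) + 16 H⁺(aq) + 5 Co(s) → 2 Mn²⁺(aq) + 8 H₂O(l) + 5 Co²⁺(aq)
Q = [Mn²⁺]^2·[Co²⁺]^5 / ([MnO₄⁻]^2·[H⁺]^16); log Q = -0.371.
E = E° − (0.0592/n) log Q = +1.82 − (0.0592/10)(-0.371) = +1.822 V.

+1.822 V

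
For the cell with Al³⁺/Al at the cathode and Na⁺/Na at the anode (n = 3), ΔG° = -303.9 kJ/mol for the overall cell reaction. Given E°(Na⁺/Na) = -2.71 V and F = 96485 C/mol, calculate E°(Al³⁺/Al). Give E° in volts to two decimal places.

-1.66 V

E°cell = −ΔG°/(nF) = −(-303.9×10³)/((3)(96485)) = +1.050 V.
Since Al³⁺/Al is the cathode and Na⁺/Na the anode, E°cell = E°(Al³⁺/Al) − E°(Na⁺/Na).
So E°(Al³⁺/Al) = E°cell + E°(Na⁺/Na) = +1.050 + (-2.71) = -1.66 V.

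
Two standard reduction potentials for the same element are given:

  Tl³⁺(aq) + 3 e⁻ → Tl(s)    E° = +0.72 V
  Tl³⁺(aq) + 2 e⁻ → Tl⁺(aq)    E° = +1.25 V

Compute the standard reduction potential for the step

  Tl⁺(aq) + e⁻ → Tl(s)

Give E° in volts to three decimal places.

Sequential free energies add, so n₃E°₃ = n₁E°₁ + n₂E°₂.
With n₃ = 3, and the known step contributing 2×(+1.25) V, the unknown satisfies 1·E° = 3×(+0.72) − 2×(+1.25) = -0.340.
E° = -0.340 / 1 = -0.340 V.

-0.340 V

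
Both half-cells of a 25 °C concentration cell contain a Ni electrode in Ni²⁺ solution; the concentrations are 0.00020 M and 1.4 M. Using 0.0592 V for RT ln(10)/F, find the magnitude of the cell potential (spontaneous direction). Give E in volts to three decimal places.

For a concentration cell E°cell = 0. The 1.4 M side is the cathode (reduction is favoured where [Ni²⁺] is higher).
With n = 2, E = −(0.0592/2) log([Ni²⁺]ₐₙ/[Ni²⁺]꜀ₐₜ) = −(0.0592/2) log(0.0002/1.4) = −(0.0592/2)(-3.845) = +0.114 V.

+0.114 V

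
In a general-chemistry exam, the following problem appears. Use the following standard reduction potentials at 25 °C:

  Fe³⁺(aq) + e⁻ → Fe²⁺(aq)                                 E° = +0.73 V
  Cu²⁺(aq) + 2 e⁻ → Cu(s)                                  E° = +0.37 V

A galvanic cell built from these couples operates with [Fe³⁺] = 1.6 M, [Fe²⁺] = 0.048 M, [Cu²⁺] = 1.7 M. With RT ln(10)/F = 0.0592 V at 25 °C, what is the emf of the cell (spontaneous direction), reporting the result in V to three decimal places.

Fe³⁺/Fe²⁺ is the cathode (higher E°), Cu²⁺/Cu the anode: E°cell = +0.73 − (+0.37) = +0.36 V, n = 2.
Overall: 2 Fe³⁺(aq) + Cu(s) → 2 Fe²⁺(aq) + Cu²⁺(aq)
Q = [Fe²⁺]^2·[Cu²⁺] / ([Fe³⁺]^2); log Q = -2.815.
E = E° − (0.0592/n) log Q = +0.36 − (0.0592/2)(-2.815) = +0.443 V.

+0.443 V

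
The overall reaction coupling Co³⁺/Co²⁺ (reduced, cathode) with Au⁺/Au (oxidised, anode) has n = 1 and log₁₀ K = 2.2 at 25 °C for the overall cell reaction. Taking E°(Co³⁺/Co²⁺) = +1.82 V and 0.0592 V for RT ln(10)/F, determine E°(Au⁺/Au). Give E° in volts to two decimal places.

E°cell = (0.0592/n)·log K = (0.0592/1)(2.2) = +0.130 V.
Since Co³⁺/Co²⁺ is the cathode and Au⁺/Au the anode, E°cell = E°(Co³⁺/Co²⁺) − E°(Au⁺/Au).
So E°(Au⁺/Au) = E°(Co³⁺/Co²⁺) − E°cell = (+1.82) − (+0.130) = +1.69 V.

+1.69 V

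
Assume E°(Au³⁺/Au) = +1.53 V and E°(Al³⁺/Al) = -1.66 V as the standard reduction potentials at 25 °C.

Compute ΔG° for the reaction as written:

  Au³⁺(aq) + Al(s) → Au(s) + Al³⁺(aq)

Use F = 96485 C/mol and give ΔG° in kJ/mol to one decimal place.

As written, Au³⁺/Au is reduced (cathode) and Al³⁺/Al is oxidised (anode), so E°cell = (+1.53) − (-1.66) = +3.19 V.
Balancing electrons gives n = 3.
ΔG° = −nFE° = −(3)(96485)(+3.19) = -923,361 J = -923.4 kJ/mol.

-923.4 kJ/mol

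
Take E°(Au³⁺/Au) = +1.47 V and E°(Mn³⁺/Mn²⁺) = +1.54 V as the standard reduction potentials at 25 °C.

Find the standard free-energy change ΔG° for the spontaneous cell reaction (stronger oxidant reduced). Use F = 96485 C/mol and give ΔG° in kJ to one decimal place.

-20.3 kJ

Mn³⁺/Mn²⁺ (E° = +1.54 V) is the cathode; Au³⁺/Au (E° = +1.47 V) is the anode, so E°cell = +0.07 V.
Balancing electrons gives n = 3 (lcm of 1 and 3).
ΔG° = −nFE° = −(3)(96485)(+0.07) = -20,262 J = -20.3 kJ.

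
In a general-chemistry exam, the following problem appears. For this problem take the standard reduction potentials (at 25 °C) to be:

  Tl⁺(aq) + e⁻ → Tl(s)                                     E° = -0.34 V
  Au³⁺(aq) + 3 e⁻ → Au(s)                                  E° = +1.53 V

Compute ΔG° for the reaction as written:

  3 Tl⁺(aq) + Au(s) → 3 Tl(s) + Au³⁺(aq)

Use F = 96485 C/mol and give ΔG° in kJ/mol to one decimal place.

+541.3 kJ/mol

As written, Tl⁺/Tl is reduced (cathode) and Au³⁺/Au is oxidised (anode), so E°cell = (-0.34) − (+1.53) = -1.87 V.
Balancing electrons gives n = 3.
ΔG° = −nFE° = −(3)(96485)(-1.87) = 541,281 J = +541.3 kJ/mol.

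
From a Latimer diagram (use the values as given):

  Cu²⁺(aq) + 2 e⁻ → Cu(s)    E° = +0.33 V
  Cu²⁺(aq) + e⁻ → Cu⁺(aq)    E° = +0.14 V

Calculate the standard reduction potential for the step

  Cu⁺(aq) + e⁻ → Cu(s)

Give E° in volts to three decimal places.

Sequential free energies add, so n₃E°₃ = n₁E°₁ + n₂E°₂.
With n₃ = 2, and the known step contributing 1×(+0.14) V, the unknown satisfies 1·E° = 2×(+0.33) − 1×(+0.14) = +0.520.
E° = +0.520 / 1 = +0.520 V.

+0.520 V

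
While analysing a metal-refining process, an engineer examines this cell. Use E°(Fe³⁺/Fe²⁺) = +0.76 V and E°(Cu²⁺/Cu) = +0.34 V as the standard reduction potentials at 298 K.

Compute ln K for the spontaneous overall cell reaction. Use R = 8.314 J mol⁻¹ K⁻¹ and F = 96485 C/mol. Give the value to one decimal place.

32.7

Cathode: Fe³⁺/Fe²⁺; anode: Cu²⁺/Cu. E°cell = (+0.76) − (+0.34) = +0.42 V, with n = 2.
ΔG° = −nFE° = −RT ln K, so ln K = nFE°/(RT) = (2)(96485)(+0.42) / ((8.314)(298)) = 32.712.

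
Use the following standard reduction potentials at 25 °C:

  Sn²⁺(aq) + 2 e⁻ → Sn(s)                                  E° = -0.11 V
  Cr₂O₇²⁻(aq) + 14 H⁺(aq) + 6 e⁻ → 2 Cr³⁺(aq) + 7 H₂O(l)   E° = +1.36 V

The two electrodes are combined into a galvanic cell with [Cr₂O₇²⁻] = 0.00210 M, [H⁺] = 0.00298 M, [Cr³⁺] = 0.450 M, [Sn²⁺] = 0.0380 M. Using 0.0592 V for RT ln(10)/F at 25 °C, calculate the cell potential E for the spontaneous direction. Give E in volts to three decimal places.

Cr₂O₇²⁻/Cr³⁺ is the cathode (higher E°), Sn²⁺/Sn the anode: E°cell = +1.36 − (-0.11) = +1.47 V, n = 6.
Overall: Cr₂O₇²⁻(aq) + 14 H⁺(aq) + 3 Sn(s) → 2 Cr³⁺(aq) + 7 H₂O(l) + 3 Sn²⁺(aq)
Q = [Cr³⁺]^2·[Sn²⁺]^3 / ([Cr₂O₇²⁻]·[H⁺]^14); log Q = 33.085.
E = E° − (0.0592/n) log Q = +1.47 − (0.0592/6)(33.085) = +1.144 V.

+1.144 V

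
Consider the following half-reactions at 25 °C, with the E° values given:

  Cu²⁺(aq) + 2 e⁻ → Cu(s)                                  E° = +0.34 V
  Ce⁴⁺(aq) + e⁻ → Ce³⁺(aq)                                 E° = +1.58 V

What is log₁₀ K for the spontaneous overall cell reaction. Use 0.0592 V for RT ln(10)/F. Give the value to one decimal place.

Cathode: Ce⁴⁺/Ce³⁺; anode: Cu²⁺/Cu. E°cell = +1.24 V, n = 2.
log K = nE°cell / 0.0592 = (2)(+1.24) / 0.0592 = 41.9.

41.9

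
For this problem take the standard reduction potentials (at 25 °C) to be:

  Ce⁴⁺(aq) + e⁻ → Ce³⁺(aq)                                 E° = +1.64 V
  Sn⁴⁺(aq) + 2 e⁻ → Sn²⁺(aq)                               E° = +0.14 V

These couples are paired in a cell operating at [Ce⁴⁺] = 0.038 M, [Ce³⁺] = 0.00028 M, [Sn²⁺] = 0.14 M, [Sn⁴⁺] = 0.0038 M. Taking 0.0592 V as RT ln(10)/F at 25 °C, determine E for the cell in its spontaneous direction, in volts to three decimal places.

+1.673 V

Ce⁴⁺/Ce³⁺ is the cathode (higher E°), Sn⁴⁺/Sn²⁺ the anode: E°cell = +1.64 − (+0.14) = +1.50 V, n = 2.
Overall: 2 Ce⁴⁺(aq) + Sn²⁺(aq) → 2 Ce³⁺(aq) + Sn⁴⁺(aq)
Q = [Ce³⁺]^2·[Sn⁴⁺] / ([Ce⁴⁺]^2·[Sn²⁺]); log Q = -5.832.
E = E° − (0.0592/n) log Q = +1.50 − (0.0592/2)(-5.832) = +1.673 V.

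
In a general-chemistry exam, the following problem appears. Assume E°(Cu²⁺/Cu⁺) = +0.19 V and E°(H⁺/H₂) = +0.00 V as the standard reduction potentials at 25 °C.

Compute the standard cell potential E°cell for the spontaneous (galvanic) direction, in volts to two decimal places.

+0.19 V

The Cu²⁺/Cu⁺ couple has the higher reduction potential, so it is the cathode; H⁺/H₂ is oxidised at the anode.
E°cell = E°(cathode) − E°(anode) = (+0.19) − (+0.00) = +0.19 V.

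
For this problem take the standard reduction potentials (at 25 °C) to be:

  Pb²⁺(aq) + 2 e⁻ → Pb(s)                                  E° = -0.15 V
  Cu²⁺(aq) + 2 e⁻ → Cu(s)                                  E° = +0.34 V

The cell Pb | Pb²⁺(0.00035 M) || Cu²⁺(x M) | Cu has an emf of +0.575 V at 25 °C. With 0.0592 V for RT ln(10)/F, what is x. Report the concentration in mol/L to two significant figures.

0.26 M

Cu²⁺/Cu is the cathode, Pb²⁺/Pb the anode: E°cell = +0.49 V, n = 2.
Overall reaction: Cu²⁺(aq) + Pb(s) → Cu(s) + Pb²⁺(aq); Q = [Pb²⁺]^1/[Cu²⁺]^1.
From E = E° − (0.0592/n) log Q: log Q = (E° − E)·n/0.0592 = (+0.49 − (+0.575))·2/0.0592 = -2.8716.
So 1·log[Cu²⁺] = 1·log(0.00035) − log Q = -3.4559 − (-2.8716) = -0.5843; [Cu²⁺] = 10^(-0.5843) ≈ 0.26 M.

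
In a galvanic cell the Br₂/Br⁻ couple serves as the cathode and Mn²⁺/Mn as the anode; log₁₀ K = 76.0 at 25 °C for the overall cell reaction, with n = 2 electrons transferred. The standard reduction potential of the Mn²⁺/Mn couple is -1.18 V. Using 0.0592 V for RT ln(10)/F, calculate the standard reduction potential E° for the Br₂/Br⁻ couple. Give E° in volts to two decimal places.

+1.07 V

E°cell = (0.0592/n)·log K = (0.0592/2)(76.0) = +2.250 V.
Since Br₂/Br⁻ is the cathode and Mn²⁺/Mn the anode, E°cell = E°(Br₂/Br⁻) − E°(Mn²⁺/Mn).
So E°(Br₂/Br⁻) = E°cell + E°(Mn²⁺/Mn) = +2.250 + (-1.18) = +1.07 V.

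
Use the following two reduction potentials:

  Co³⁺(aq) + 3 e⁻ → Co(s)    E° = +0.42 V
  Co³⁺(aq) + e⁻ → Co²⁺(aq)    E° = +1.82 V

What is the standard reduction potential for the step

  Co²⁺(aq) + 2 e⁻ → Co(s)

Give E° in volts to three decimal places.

Sequential free energies add, so n₃E°₃ = n₁E°₁ + n₂E°₂.
With n₃ = 3, and the known step contributing 1×(+1.82) V, the unknown satisfies 2·E° = 3×(+0.42) − 1×(+1.82) = -0.560.
E° = -0.560 / 2 = -0.280 V.

-0.280 V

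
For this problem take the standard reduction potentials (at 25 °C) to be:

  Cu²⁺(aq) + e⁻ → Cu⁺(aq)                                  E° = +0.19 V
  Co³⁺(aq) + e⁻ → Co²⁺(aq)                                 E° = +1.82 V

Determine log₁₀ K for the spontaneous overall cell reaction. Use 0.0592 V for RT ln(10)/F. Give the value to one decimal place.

Cathode: Co³⁺/Co²⁺; anode: Cu²⁺/Cu⁺. E°cell = +1.63 V, n = 1.
log K = nE°cell / 0.0592 = (1)(+1.63) / 0.0592 = 27.5.

27.5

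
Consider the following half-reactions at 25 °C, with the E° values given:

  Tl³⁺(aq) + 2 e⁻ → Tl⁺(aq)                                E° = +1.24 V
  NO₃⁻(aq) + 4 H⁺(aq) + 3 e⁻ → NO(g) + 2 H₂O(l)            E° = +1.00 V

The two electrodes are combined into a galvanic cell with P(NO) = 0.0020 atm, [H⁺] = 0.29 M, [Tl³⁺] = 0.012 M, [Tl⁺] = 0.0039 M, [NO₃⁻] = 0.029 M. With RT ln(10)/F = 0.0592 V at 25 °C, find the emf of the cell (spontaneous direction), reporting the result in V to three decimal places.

Tl³⁺/Tl⁺ is the cathode (higher E°), NO₃⁻/NO the anode: E°cell = +1.24 − (+1.00) = +0.24 V, n = 6.
Overall: 3 Tl³⁺(aq) + 2 NO(g) + 4 H₂O(l) → 3 Tl⁺(aq) + 2 NO₃⁻(aq) + 8 H⁺(aq)
Q = [Tl⁺]^3·[NO₃⁻]^2·[H⁺]^8 / ([Tl³⁺]^3·P(NO)^2); log Q = -3.442.
E = E° − (0.0592/n) log Q = +0.24 − (0.0592/6)(-3.442) = +0.274 V.

+0.274 V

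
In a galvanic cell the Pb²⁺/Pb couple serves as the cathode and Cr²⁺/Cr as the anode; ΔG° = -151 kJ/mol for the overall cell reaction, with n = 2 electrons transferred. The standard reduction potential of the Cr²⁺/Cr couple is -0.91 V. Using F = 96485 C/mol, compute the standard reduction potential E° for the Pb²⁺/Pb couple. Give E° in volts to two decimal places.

-0.13 V

E°cell = −ΔG°/(nF) = −(-151×10³)/((2)(96485)) = +0.783 V.
Since Pb²⁺/Pb is the cathode and Cr²⁺/Cr the anode, E°cell = E°(Pb²⁺/Pb) − E°(Cr²⁺/Cr).
So E°(Pb²⁺/Pb) = E°cell + E°(Cr²⁺/Cr) = +0.783 + (-0.91) = -0.13 V.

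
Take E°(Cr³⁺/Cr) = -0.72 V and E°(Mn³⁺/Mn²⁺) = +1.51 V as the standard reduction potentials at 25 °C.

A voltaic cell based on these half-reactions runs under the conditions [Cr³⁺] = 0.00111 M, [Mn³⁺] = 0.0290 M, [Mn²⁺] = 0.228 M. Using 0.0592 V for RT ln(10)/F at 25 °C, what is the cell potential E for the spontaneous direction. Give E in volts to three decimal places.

+2.235 V

Mn³⁺/Mn²⁺ is the cathode (higher E°), Cr³⁺/Cr the anode: E°cell = +1.51 − (-0.72) = +2.23 V, n = 3.
Overall: 3 Mn³⁺(aq) + Cr(s) → 3 Mn²⁺(aq) + Cr³⁺(aq)
Q = [Mn²⁺]^3·[Cr³⁺] / ([Mn³⁺]^3); log Q = -0.268.
E = E° − (0.0592/n) log Q = +2.23 − (0.0592/3)(-0.268) = +2.235 V.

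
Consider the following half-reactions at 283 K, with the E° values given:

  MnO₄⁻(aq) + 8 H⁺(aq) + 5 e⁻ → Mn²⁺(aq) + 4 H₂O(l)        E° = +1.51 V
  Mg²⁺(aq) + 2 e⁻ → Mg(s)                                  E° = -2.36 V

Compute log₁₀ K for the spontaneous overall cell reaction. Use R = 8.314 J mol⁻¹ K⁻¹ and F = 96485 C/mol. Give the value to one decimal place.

689.2

Cathode: MnO₄⁻/Mn²⁺; anode: Mg²⁺/Mg. E°cell = (+1.51) − (-2.36) = +3.87 V, with n = 10.
ΔG° = −nFE° = −RT ln K, so ln K = nFE°/(RT) = (10)(96485)(+3.87) / ((8.314)(283)) = 1586.990.
log₁₀ K = 1586.990 / ln 10 = 689.2.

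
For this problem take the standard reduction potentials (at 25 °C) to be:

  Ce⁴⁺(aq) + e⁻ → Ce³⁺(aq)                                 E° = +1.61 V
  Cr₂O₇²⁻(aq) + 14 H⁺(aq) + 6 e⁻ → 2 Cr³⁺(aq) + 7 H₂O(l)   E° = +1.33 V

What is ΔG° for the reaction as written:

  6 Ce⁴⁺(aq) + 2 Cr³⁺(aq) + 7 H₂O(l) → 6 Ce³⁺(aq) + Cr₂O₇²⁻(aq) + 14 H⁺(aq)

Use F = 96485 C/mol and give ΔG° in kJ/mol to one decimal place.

-162.1 kJ/mol

As written, Ce⁴⁺/Ce³⁺ is reduced (cathode) and Cr₂O₇²⁻/Cr³⁺ is oxidised (anode), so E°cell = (+1.61) − (+1.33) = +0.28 V.
Balancing electrons gives n = 6.
ΔG° = −nFE° = −(6)(96485)(+0.28) = -162,095 J = -162.1 kJ/mol.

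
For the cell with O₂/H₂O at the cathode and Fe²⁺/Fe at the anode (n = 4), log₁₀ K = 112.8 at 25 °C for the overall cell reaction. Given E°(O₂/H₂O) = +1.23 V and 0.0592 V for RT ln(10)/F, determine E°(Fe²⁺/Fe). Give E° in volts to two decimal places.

-0.44 V

E°cell = (0.0592/n)·log K = (0.0592/4)(112.8) = +1.669 V.
Since O₂/H₂O is the cathode and Fe²⁺/Fe the anode, E°cell = E°(O₂/H₂O) − E°(Fe²⁺/Fe).
So E°(Fe²⁺/Fe) = E°(O₂/H₂O) − E°cell = (+1.23) − (+1.669) = -0.44 V.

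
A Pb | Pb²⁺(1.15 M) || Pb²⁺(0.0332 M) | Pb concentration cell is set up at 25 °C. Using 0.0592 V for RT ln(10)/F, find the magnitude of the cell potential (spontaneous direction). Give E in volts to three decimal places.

For a concentration cell E°cell = 0. The 1.15 M side is the cathode (reduction is favoured where [Pb²⁺] is higher).
With n = 2, E = −(0.0592/2) log([Pb²⁺]ₐₙ/[Pb²⁺]꜀ₐₜ) = −(0.0592/2) log(0.0332/1.15) = −(0.0592/2)(-1.540) = +0.046 V.

+0.046 V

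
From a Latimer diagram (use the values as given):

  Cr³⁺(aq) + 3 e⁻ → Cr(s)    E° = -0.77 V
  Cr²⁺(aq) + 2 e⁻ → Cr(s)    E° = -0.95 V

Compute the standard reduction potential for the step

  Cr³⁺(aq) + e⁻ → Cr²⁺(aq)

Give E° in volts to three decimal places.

-0.410 V

Sequential free energies add, so n₃E°₃ = n₁E°₁ + n₂E°₂.
With n₃ = 3, and the known step contributing 2×(-0.95) V, the unknown satisfies 1·E° = 3×(-0.77) − 2×(-0.95) = -0.410.
E° = -0.410 / 1 = -0.410 V.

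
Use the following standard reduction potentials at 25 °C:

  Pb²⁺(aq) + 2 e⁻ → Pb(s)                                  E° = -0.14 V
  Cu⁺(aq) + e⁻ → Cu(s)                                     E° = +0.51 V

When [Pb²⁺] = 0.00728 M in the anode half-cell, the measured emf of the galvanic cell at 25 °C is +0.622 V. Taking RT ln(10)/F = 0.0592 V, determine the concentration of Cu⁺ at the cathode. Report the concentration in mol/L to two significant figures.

0.029 M

Cu⁺/Cu is the cathode, Pb²⁺/Pb the anode: E°cell = +0.65 V, n = 2.
Overall reaction: 2 Cu⁺(aq) + Pb(s) → 2 Cu(s) + Pb²⁺(aq); Q = [Pb²⁺]^1/[Cu⁺]^2.
From E = E° − (0.0592/n) log Q: log Q = (E° − E)·n/0.0592 = (+0.65 − (+0.622))·2/0.0592 = 0.9459.
So 2·log[Cu⁺] = 1·log(0.00728) − log Q = -2.1379 − (0.9459) = -3.0838; log[Cu⁺] = -3.0838 / 2 = -1.5419; [Cu⁺] = 10^(-1.5419) ≈ 0.029 M.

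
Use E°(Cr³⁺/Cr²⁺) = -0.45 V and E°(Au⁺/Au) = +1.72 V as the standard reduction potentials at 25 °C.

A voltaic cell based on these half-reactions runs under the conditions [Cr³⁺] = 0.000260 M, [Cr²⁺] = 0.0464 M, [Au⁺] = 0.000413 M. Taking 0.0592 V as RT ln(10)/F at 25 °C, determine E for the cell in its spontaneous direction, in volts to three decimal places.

Au⁺/Au is the cathode (higher E°), Cr³⁺/Cr²⁺ the anode: E°cell = +1.72 − (-0.45) = +2.17 V, n = 1.
Overall: Au⁺(aq) + Cr²⁺(aq) → Au(s) + Cr³⁺(aq)
Q = [Cr³⁺] / ([Au⁺]·[Cr²⁺]); log Q = 1.133.
E = E° − (0.0592/n) log Q = +2.17 − (0.0592/1)(1.133) = +2.103 V.

+2.103 V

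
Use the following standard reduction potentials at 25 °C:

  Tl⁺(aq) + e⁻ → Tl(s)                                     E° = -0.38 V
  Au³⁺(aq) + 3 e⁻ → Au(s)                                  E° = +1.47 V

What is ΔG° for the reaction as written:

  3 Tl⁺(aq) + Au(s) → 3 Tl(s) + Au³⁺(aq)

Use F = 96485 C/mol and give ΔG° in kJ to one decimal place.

+535.5 kJ

As written, Tl⁺/Tl is reduced (cathode) and Au³⁺/Au is oxidised (anode), so E°cell = (-0.38) − (+1.47) = -1.85 V.
Balancing electrons gives n = 3.
ΔG° = −nFE° = −(3)(96485)(-1.85) = 535,492 J = +535.5 kJ.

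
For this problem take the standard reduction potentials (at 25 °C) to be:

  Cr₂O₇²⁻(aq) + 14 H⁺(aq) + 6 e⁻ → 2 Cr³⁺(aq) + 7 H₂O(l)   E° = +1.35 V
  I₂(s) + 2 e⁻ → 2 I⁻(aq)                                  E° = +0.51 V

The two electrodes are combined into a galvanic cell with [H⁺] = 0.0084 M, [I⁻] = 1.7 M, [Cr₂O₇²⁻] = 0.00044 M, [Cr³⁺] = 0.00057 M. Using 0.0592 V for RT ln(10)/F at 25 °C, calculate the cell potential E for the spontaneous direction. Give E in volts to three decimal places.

+0.598 V

Cr₂O₇²⁻/Cr³⁺ is the cathode (higher E°), I₂/I⁻ the anode: E°cell = +1.35 − (+0.51) = +0.84 V, n = 6.
Overall: Cr₂O₇²⁻(aq) + 14 H⁺(aq) + 6 I⁻(aq) → 2 Cr³⁺(aq) + 7 H₂O(l) + 3 I₂(s)
Q = [Cr³⁺]^2 / ([Cr₂O₇²⁻]·[H⁺]^14·[I⁻]^6); log Q = 24.546.
E = E° − (0.0592/n) log Q = +0.84 − (0.0592/6)(24.546) = +0.598 V.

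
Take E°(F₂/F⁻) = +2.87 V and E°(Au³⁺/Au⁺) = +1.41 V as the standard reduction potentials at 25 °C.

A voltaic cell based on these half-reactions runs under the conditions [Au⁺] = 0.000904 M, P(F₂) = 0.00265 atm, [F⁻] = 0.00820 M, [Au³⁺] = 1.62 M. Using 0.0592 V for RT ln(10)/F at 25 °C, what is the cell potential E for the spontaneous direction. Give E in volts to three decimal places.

+1.411 V

F₂/F⁻ is the cathode (higher E°), Au³⁺/Au⁺ the anode: E°cell = +2.87 − (+1.41) = +1.46 V, n = 2.
Overall: F₂(g) + Au⁺(aq) → 2 F⁻(aq) + Au³⁺(aq)
Q = [F⁻]^2·[Au³⁺] / (P(F₂)·[Au⁺]); log Q = 1.658.
E = E° − (0.0592/n) log Q = +1.46 − (0.0592/2)(1.658) = +1.411 V.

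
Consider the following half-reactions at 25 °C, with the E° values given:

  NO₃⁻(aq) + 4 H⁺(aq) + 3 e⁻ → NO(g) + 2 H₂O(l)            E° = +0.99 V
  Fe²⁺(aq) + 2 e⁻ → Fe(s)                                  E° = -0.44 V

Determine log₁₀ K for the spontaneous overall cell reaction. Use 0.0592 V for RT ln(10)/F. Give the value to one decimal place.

144.9

Cathode: NO₃⁻/NO; anode: Fe²⁺/Fe. E°cell = +1.43 V, n = 6.
log K = nE°cell / 0.0592 = (6)(+1.43) / 0.0592 = 144.9.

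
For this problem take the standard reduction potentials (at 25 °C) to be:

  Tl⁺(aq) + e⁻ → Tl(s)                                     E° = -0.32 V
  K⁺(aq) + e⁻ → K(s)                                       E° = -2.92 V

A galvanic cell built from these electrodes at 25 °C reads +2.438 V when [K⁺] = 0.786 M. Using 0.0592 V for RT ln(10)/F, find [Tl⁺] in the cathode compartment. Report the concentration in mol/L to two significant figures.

0.0014 M

Tl⁺/Tl is the cathode, K⁺/K the anode: E°cell = +2.60 V, n = 1.
Overall reaction: Tl⁺(aq) + K(s) → Tl(s) + K⁺(aq); Q = [K⁺]^1/[Tl⁺]^1.
From E = E° − (0.0592/n) log Q: log Q = (E° − E)·n/0.0592 = (+2.60 − (+2.438))·1/0.0592 = 2.7365.
So 1·log[Tl⁺] = 1·log(0.786) − log Q = -0.1046 − (2.7365) = -2.8411; [Tl⁺] = 10^(-2.8411) ≈ 0.0014 M.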